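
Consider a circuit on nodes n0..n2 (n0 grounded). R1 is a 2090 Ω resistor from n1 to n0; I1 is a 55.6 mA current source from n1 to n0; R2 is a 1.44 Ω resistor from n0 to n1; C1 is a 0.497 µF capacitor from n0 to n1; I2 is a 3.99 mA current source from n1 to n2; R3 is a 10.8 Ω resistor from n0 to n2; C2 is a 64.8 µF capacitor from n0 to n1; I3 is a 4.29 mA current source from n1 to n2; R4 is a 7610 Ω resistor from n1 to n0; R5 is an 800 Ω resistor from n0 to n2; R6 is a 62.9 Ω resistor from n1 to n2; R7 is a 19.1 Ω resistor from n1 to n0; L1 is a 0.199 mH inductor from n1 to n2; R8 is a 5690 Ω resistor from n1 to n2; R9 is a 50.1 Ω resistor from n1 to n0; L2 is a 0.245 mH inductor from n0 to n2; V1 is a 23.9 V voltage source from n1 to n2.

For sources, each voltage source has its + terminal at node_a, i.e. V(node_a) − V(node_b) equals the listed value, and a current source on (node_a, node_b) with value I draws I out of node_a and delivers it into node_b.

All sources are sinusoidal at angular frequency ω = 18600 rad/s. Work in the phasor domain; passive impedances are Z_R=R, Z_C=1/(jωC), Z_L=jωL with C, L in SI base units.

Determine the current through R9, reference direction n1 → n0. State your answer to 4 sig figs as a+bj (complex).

MNA unknowns: 2 node voltages V₁..V_2 plus 1 source current (V1)
R1: Y=0.0004785+0.000j on G[1,0]
I1: z[1]−=0.0556, z[0]+=0.0556
R2: Y=0.6944+0.000j on G[0,1]
C1: Y=0.000+0.009244j on G[0,1]
I2: z[1]−=0.00399, z[2]+=0.00399
R3: Y=0.09259+0.000j on G[0,2]
C2: Y=0.000+1.205j on G[0,1]
I3: z[1]−=0.00429, z[2]+=0.00429
R4: Y=0.0001314+0.000j on G[1,0]
R5: Y=0.001250+0.000j on G[0,2]
R6: Y=0.01590+0.000j on G[1,2]
R7: Y=0.05236+0.000j on G[1,0]
L1: Y=0.000-0.2702j on G[1,2]
R8: Y=0.0001757+0.000j on G[1,2]
R9: Y=0.01996+0.000j on G[1,0]
L2: Y=0.000-0.2194j on G[0,2]
V1: row V1−V2=23.9, i_V1 at 1,2
solve → V1=-1.926-3.865j, V2=-25.83-3.865j
aux → i_V1=-3.664+11.76j

-0.03844-0.07714j A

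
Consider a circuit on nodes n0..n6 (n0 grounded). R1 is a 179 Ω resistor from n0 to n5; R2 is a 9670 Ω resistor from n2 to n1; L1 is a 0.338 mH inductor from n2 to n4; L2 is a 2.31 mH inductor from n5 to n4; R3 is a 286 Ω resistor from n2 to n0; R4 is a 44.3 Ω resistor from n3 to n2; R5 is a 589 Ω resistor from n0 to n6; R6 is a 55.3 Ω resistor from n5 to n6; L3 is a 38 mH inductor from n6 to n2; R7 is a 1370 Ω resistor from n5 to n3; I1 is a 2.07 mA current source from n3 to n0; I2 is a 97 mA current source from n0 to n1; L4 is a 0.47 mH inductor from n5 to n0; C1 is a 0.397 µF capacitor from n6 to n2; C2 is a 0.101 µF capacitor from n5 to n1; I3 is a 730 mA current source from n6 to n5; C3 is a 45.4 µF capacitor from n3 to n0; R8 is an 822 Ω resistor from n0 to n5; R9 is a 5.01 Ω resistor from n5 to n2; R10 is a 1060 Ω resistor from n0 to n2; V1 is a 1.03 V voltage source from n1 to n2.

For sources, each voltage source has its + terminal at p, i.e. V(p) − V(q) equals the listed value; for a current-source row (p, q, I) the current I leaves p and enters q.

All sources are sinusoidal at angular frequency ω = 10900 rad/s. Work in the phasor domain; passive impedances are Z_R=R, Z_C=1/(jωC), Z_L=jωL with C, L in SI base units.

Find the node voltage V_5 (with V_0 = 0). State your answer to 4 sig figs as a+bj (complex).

0.1220+0.7345j V

Element admittances at ω=10900 rad/s:
  Y(R1) = 0.005587+0.000j S between n0,n5
  Y(R2) = 0.0001034+0.000j S between n2,n1
  Y(L1) = 0.000-0.2714j S between n2,n4
  Y(L2) = 0.000-0.03972j S between n5,n4
  Y(R3) = 0.003497+0.000j S between n2,n0
  Y(R4) = 0.02257+0.000j S between n3,n2
  Y(R5) = 0.001698+0.000j S between n0,n6
  Y(R6) = 0.01808+0.000j S between n5,n6
  Y(L3) = 0.000-0.002414j S between n6,n2
  Y(R7) = 0.0007299+0.000j S between n5,n3
  I1: injects 0.00207 A into n0 (from n3)
  I2: injects 0.097 A into n1 (from n0)
  Y(L4) = 0.000-0.1952j S between n5,n0
  Y(C1) = 0.000+0.004327j S between n6,n2
  Y(C2) = 0.000+0.001101j S between n5,n1
  I3: injects 0.73 A into n5 (from n6)
  Y(C3) = 0.000+0.4949j S between n3,n0
  Y(R8) = 0.001217+0.000j S between n0,n5
  Y(R9) = 0.1996+0.000j S between n5,n2
  Y(R10) = 0.0009434+0.000j S between n0,n2
  V1: constraint V(n1)−V(n2) = 1.03
Assemble and solve the 7×7 MNA system:
  V(n1)=1.586+0.3920j  V(n2)=0.5556+0.3920j  V(n3)=0.01992-0.02040j  V(n4)=0.5003+0.4357j  V(n5)=0.1220+0.7345j  V(n6)=-36.42+4.247j
  i(V1)=0.09652-0.001611j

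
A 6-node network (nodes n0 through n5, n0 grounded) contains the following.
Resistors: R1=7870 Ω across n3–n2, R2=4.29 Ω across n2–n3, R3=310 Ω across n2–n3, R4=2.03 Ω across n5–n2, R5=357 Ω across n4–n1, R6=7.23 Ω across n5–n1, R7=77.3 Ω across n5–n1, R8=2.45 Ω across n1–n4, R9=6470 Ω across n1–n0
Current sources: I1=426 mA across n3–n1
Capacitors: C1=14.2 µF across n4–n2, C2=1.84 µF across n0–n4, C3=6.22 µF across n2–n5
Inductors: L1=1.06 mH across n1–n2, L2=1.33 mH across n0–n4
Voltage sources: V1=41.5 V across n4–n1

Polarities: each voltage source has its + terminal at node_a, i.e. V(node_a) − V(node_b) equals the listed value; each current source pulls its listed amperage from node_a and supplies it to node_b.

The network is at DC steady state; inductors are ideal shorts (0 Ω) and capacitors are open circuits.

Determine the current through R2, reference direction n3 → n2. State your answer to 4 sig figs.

-0.4200 A

MNA unknowns: 5 node voltages V₁..V_5 plus 3 source currents (L1, L2, V1)
R1: Y=0.0001271 on G[3,2]
I1: z[3]−=0.426, z[1]+=0.426
C1: Y=0.000 on G[4,2]
L1: row V1−V2=0, i_L1 at 1,2
R2: Y=0.2331 on G[2,3]
R3: Y=0.003226 on G[2,3]
R4: Y=0.4926 on G[5,2]
R5: Y=0.002801 on G[4,1]
R6: Y=0.1383 on G[5,1]
C2: Y=0.000 on G[0,4]
R7: Y=0.01294 on G[5,1]
R8: Y=0.4082 on G[1,4]
L2: row V0−V4=0, i_L2 at 0,4
R9: Y=0.0001546 on G[1,0]
C3: Y=0.000 on G[2,5]
V1: row V4−V1=41.5, i_V1 at 4,1
solve → V1=-41.50, V2=-41.50, V3=-43.30, V4=0.000, V5=-41.50
aux → i_L1=0.4260, i_L2=-0.006414, i_V1=-17.06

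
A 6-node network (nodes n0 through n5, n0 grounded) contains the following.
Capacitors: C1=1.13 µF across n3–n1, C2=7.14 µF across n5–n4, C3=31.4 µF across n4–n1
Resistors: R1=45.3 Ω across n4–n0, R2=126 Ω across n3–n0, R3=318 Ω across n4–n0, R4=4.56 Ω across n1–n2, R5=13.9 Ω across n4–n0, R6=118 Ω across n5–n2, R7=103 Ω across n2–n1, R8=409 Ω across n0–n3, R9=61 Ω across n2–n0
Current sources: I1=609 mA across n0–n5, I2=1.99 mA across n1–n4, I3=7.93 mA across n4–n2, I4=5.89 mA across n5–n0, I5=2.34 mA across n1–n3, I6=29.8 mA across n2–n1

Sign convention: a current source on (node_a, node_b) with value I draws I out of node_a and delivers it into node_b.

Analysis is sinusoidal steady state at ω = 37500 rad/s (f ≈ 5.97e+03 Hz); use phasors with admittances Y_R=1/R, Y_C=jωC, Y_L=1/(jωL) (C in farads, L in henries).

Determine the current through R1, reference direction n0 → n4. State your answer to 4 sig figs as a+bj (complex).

Apply KCL at each of the 5 non-ground nodes and solve the resulting linear system.
Node n1: branches {C1, I2, R4, R7, I5, C3, I6} → V_1 = 4.922-0.005924j
Node n2: branches {R4, I3, R6, R7, R9, I6} → V_2 = 4.521-0.08339j
Node n3: branches {C1, R2, I5, R8} → V_3 = 4.658+1.080j
Node n4: branches {R1, R3, I2, R5, I3, C2, C3} → V_4 = 4.947-0.1013j
Node n5: branches {I1, R6, C2, I4} → V_5 = 5.018-2.338j

-0.1092+0.002237j A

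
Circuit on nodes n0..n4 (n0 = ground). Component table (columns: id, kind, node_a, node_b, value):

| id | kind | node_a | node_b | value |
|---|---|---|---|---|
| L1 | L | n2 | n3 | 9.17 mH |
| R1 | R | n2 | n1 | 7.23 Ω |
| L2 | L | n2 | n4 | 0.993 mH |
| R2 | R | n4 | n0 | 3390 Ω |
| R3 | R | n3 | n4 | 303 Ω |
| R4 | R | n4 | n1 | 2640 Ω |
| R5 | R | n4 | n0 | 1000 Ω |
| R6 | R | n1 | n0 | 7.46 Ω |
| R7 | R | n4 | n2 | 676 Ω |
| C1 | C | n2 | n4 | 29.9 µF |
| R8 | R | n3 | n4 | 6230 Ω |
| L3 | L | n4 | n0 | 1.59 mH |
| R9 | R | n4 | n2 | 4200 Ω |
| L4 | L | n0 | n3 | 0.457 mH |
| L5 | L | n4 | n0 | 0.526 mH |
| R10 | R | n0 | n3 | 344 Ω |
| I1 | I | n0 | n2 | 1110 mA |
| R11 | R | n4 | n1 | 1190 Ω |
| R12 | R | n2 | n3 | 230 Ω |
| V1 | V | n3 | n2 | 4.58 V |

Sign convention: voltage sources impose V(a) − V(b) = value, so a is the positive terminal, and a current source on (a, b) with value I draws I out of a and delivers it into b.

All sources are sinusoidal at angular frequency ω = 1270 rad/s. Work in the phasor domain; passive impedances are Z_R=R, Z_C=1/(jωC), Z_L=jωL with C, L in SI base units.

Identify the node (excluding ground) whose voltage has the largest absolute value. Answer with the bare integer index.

2

Apply KCL at each of the 4 non-ground nodes and solve the resulting linear system.
Node n1: branches {R1, R4, R6, R11} → V_1 = -1.752+0.2992j
Node n2: branches {L1, R1, L2, R7, C1, R9, I1, R12, V1} → V_2 = -3.456+0.5904j
Node n3: branches {L1, R3, R8, L4, R10, R12, V1} → V_3 = 1.124+0.5904j
Node n4: branches {L2, R2, R3, R4, R5, R7, C1, R8, L3, R9, L5, R11} → V_4 = -0.9507+0.1634j
Source currents: i(V1)=-1.048+2.326j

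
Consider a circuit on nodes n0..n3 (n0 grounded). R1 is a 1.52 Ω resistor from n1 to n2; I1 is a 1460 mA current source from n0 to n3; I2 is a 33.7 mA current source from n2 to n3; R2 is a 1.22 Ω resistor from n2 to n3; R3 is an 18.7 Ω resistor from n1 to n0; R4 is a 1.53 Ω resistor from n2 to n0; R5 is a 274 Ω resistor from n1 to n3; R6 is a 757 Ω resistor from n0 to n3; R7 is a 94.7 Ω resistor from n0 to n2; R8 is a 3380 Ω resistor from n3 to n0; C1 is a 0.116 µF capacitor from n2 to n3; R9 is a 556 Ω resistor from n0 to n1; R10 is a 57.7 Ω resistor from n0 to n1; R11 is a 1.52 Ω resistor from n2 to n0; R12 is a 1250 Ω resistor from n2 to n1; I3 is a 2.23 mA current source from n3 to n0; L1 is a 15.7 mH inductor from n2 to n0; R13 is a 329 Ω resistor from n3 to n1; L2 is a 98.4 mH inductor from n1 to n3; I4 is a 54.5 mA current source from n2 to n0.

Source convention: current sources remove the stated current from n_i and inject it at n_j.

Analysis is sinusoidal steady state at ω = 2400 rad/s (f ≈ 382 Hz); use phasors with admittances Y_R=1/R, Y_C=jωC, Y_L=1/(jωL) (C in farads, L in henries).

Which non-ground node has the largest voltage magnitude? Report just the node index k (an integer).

3

Element admittances at ω=2400 rad/s:
  Y(R1) = 0.6579+0.000j S between n1,n2
  I1: injects 1.46 A into n3 (from n0)
  I2: injects 0.0337 A into n3 (from n2)
  Y(R2) = 0.8197+0.000j S between n2,n3
  Y(R3) = 0.05348+0.000j S between n1,n0
  Y(R4) = 0.6536+0.000j S between n2,n0
  Y(R5) = 0.003650+0.000j S between n1,n3
  Y(R6) = 0.001321+0.000j S between n0,n3
  Y(R7) = 0.01056+0.000j S between n0,n2
  Y(R8) = 0.0002959+0.000j S between n3,n0
  Y(C1) = 0.000+0.0002784j S between n2,n3
  Y(R9) = 0.001799+0.000j S between n0,n1
  Y(R10) = 0.01733+0.000j S between n0,n1
  Y(R11) = 0.6579+0.000j S between n2,n0
  Y(R12) = 0.0008000+0.000j S between n2,n1
  I3: injects 0.00223 A into n0 (from n3)
  Y(L1) = 0.000-0.02654j S between n2,n0
  Y(R13) = 0.003040+0.000j S between n3,n1
  Y(L2) = 0.000-0.004234j S between n1,n3
  I4: injects 0.0545 A into n0 (from n2)
Assemble and solve the 3×3 MNA system:
  V(n1)=0.9242+0.007125j  V(n2)=1.007+0.01979j  V(n3)=2.805+0.02866j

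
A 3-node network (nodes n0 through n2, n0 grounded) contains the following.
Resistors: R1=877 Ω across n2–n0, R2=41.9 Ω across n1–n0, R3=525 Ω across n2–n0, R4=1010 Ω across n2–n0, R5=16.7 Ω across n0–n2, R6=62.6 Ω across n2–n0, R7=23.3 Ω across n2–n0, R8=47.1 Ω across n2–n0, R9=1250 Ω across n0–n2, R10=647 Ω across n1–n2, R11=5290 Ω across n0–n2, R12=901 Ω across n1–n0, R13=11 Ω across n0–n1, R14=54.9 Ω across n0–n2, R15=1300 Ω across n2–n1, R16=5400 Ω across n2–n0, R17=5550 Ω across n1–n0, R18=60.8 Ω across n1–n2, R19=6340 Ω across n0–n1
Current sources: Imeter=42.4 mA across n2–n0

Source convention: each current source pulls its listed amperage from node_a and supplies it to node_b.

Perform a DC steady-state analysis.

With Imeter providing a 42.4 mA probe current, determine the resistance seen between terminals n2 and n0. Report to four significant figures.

MNA unknowns: 2 node voltages V₁..V_2
R1: Y=0.001140 on G[2,0]
R2: Y=0.02387 on G[1,0]
R3: Y=0.001905 on G[2,0]
R4: Y=0.0009901 on G[2,0]
R5: Y=0.05988 on G[0,2]
R6: Y=0.01597 on G[2,0]
R7: Y=0.04292 on G[2,0]
R8: Y=0.02123 on G[2,0]
R9: Y=0.0008000 on G[0,2]
R10: Y=0.001546 on G[1,2]
R11: Y=0.0001890 on G[0,2]
R12: Y=0.001110 on G[1,0]
R13: Y=0.09091 on G[0,1]
R14: Y=0.01821 on G[0,2]
R15: Y=0.0007692 on G[2,1]
R16: Y=0.0001852 on G[2,0]
R17: Y=0.0001802 on G[1,0]
R18: Y=0.01645 on G[1,2]
R19: Y=0.0001577 on G[0,1]
Imeter: z[2]−=0.0424, z[0]+=0.0424
solve → V1=-0.03282, V2=-0.2361

R_eq = 5.568 Ω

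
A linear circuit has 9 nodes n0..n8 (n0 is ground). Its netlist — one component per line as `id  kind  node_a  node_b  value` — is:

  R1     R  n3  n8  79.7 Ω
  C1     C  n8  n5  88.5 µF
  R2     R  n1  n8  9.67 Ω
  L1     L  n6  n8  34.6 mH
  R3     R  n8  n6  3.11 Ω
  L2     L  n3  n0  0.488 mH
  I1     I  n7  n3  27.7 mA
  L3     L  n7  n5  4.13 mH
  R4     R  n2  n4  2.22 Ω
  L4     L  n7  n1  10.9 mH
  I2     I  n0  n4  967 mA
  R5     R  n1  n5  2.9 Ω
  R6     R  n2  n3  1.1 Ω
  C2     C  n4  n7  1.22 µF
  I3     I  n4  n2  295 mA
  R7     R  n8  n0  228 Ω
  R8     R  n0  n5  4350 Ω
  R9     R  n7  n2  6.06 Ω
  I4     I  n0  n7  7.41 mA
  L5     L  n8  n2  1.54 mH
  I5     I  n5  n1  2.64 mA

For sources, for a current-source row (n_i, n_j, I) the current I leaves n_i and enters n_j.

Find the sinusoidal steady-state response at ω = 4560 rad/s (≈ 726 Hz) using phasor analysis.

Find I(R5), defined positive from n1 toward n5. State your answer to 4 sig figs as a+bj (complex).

0.0009166+0.002880j A

Element admittances at ω=4560 rad/s:
  Y(R1) = 0.01255+0.000j S between n3,n8
  Y(C1) = 0.000+0.4036j S between n8,n5
  Y(R2) = 0.1034+0.000j S between n1,n8
  Y(L1) = 0.000-0.006338j S between n6,n8
  Y(R3) = 0.3215+0.000j S between n8,n6
  Y(L2) = 0.000-0.4494j S between n3,n0
  I1: injects 0.0277 A into n3 (from n7)
  Y(L3) = 0.000-0.05310j S between n7,n5
  Y(R4) = 0.4505+0.000j S between n2,n4
  Y(L4) = 0.000-0.02012j S between n7,n1
  I2: injects 0.967 A into n4 (from n0)
  Y(R5) = 0.3448+0.000j S between n1,n5
  Y(R6) = 0.9091+0.000j S between n2,n3
  Y(C2) = 0.000+0.005563j S between n4,n7
  I3: injects 0.295 A into n2 (from n4)
  Y(R7) = 0.004386+0.000j S between n8,n0
  Y(R8) = 0.0002299+0.000j S between n0,n5
  Y(R9) = 0.1650+0.000j S between n7,n2
  I4: injects 0.00741 A into n7 (from n0)
  Y(L5) = 0.000-0.1424j S between n8,n2
  I5: injects 0.00264 A into n1 (from n5)
Assemble and solve the 8×8 MNA system:
  V(n1)=1.050+2.068j  V(n2)=1.044+2.149j  V(n3)=0.02120+2.158j  V(n4)=2.535+2.128j  V(n5)=1.047+2.060j  V(n6)=1.020+2.064j  V(n7)=0.8890+2.134j  V(n8)=1.020+2.064j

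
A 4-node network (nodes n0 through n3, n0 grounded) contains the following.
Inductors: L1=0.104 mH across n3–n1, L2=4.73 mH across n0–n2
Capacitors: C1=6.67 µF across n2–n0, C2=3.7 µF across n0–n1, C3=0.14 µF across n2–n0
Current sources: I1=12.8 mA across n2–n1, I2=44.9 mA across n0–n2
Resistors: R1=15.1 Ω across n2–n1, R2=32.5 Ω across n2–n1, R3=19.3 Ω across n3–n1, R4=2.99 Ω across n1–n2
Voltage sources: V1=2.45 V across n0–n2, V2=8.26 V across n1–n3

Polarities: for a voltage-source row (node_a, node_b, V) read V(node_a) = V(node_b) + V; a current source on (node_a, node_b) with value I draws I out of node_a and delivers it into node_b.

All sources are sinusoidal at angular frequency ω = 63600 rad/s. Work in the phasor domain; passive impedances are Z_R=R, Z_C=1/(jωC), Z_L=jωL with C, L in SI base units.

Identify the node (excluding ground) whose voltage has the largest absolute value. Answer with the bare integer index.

MNA unknowns: 3 node voltages V₁..V_3 plus 2 source currents (V1, V2)
L1: Y=0.000-0.1512j on G[3,1]
C1: Y=0.000+0.4242j on G[2,0]
I1: z[2]−=0.0128, z[1]+=0.0128
R1: Y=0.06623+0.000j on G[2,1]
C2: Y=0.000+0.2353j on G[0,1]
R2: Y=0.03077+0.000j on G[2,1]
R3: Y=0.05181+0.000j on G[3,1]
L2: Y=0.000-0.003324j on G[0,2]
C3: Y=0.000+0.008904j on G[2,0]
R4: Y=0.3344+0.000j on G[1,2]
I2: z[0]−=0.0449, z[2]+=0.0449
V1: row V0−V2=2.45, i_V1 at 0,2
V2: row V1−V3=8.26, i_V2 at 1,3
solve → V1=-1.865+1.017j, V2=-2.450+0.000j, V3=-10.13+1.017j
aux → i_V1=-0.2843-1.492j, i_V2=-0.4280+1.249j

3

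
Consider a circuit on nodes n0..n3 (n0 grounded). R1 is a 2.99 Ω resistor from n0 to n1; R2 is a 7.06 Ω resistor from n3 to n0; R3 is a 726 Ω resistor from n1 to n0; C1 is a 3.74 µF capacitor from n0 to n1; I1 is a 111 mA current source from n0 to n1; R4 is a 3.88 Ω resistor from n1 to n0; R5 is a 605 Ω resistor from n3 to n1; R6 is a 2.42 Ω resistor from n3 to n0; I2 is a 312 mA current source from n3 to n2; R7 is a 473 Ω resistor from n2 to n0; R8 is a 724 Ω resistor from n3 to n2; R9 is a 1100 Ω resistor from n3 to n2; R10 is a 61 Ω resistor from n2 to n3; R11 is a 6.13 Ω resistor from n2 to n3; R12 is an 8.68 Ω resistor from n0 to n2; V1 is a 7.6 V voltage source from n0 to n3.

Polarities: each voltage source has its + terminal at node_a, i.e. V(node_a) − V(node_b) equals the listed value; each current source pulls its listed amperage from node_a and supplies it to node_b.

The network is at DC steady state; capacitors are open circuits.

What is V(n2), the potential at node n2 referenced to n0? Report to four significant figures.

Element admittances at DC:
  Y(R1) = 0.3344 S between n0,n1
  Y(R2) = 0.1416 S between n3,n0
  Y(R3) = 0.001377 S between n1,n0
  Y(C1) = 0.000 S between n0,n1
  I1: injects 0.111 A into n1 (from n0)
  Y(R4) = 0.2577 S between n1,n0
  Y(R5) = 0.001653 S between n3,n1
  Y(R6) = 0.4132 S between n3,n0
  I2: injects 0.312 A into n2 (from n3)
  Y(R7) = 0.002114 S between n2,n0
  Y(R8) = 0.001381 S between n3,n2
  Y(R9) = 0.0009091 S between n3,n2
  Y(R10) = 0.01639 S between n2,n3
  Y(R11) = 0.1631 S between n2,n3
  Y(R12) = 0.1152 S between n0,n2
  V1: constraint V(n0)−V(n3) = 7.6
Assemble and solve the 4×4 MNA system:
  V(n1)=0.1654  V(n2)=-3.576  V(n3)=-7.600
  i(V1)=-4.649

-3.576 V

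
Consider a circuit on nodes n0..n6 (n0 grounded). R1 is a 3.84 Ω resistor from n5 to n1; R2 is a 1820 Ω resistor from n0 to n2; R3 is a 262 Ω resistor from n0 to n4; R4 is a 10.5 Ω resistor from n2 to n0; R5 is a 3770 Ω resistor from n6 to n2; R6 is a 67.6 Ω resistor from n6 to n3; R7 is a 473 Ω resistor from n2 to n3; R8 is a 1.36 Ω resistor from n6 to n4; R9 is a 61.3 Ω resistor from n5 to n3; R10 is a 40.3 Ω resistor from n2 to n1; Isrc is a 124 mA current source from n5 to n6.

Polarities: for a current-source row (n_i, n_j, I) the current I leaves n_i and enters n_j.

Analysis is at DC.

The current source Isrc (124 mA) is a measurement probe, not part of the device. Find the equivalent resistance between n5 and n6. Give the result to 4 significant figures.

R_eq = 88.52 Ω

MNA unknowns: 6 node voltages V₁..V_6
R1: Y=0.2604 on G[5,1]
R2: Y=0.0005495 on G[0,2]
R3: Y=0.003817 on G[0,4]
R4: Y=0.09524 on G[2,0]
R5: Y=0.0002653 on G[6,2]
R6: Y=0.01479 on G[6,3]
R7: Y=0.002114 on G[2,3]
R8: Y=0.7353 on G[6,4]
R9: Y=0.01631 on G[5,3]
R10: Y=0.02481 on G[2,1]
Isrc: z[5]−=0.124, z[6]+=0.124
solve → V1=-2.053, V2=-0.3473, V3=2.792, V4=8.716, V5=-2.215, V6=8.762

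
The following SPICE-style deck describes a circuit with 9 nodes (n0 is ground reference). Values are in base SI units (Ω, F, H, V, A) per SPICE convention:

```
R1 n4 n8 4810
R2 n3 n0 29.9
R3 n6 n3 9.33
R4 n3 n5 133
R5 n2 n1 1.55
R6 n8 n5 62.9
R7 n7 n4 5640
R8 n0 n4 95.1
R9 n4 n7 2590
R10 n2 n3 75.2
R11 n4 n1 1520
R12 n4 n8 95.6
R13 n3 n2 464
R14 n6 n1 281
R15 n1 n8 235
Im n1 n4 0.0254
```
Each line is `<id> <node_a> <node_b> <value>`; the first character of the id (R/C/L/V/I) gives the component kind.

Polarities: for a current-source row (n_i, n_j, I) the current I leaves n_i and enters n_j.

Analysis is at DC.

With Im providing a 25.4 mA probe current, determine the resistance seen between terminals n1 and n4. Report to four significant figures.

MNA unknowns: 8 node voltages V₁..V_8
R1: Y=0.0002079 on G[4,8]
R2: Y=0.03344 on G[3,0]
R3: Y=0.1072 on G[6,3]
R4: Y=0.007519 on G[3,5]
R5: Y=0.6452 on G[2,1]
R6: Y=0.01590 on G[8,5]
R7: Y=0.0001773 on G[7,4]
R8: Y=0.01052 on G[0,4]
R9: Y=0.0003861 on G[4,7]
R10: Y=0.01330 on G[2,3]
R11: Y=0.0006579 on G[4,1]
R12: Y=0.01046 on G[4,8]
R13: Y=0.002155 on G[3,2]
R14: Y=0.003559 on G[6,1]
R15: Y=0.004255 on G[1,8]
Im: z[1]−=0.0254, z[4]+=0.0254
solve → V1=-1.309, V2=-1.288, V3=-0.3986, V4=1.268, V5=0.07270, V6=-0.4279, V7=1.268, V8=0.2956

R_eq = 101.5 Ω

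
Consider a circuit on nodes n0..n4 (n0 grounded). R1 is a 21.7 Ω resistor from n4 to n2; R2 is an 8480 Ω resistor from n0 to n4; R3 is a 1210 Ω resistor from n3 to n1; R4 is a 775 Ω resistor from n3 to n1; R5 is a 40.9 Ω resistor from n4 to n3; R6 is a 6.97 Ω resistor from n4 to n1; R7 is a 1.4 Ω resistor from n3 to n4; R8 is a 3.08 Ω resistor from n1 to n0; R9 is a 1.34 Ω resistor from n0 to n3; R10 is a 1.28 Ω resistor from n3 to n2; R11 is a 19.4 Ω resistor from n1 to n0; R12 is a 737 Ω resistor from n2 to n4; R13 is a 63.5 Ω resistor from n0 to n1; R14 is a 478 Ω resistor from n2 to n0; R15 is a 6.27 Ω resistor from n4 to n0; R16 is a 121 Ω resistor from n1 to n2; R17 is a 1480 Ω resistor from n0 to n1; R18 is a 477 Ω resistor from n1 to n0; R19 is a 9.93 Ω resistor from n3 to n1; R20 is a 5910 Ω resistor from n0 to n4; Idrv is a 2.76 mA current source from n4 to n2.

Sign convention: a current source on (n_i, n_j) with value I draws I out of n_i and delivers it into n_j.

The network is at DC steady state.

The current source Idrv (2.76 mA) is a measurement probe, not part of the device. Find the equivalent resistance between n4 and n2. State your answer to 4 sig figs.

Apply KCL at each of the 4 non-ground nodes and solve the resulting linear system.
Node n1: branches {R3, R4, R6, R8, R11, R13, R16, R17, R18, R19} → V_1 = -0.0003059
Node n2: branches {R1, R10, R12, R14, R16, Idrv} → V_2 = 0.003715
Node n3: branches {R3, R4, R5, R7, R9, R10, R19} → V_3 = 0.0005832
Node n4: branches {R1, R2, R5, R6, R7, R12, R15, R20, Idrv} → V_4 = -0.002017

R_eq = 2.077 Ω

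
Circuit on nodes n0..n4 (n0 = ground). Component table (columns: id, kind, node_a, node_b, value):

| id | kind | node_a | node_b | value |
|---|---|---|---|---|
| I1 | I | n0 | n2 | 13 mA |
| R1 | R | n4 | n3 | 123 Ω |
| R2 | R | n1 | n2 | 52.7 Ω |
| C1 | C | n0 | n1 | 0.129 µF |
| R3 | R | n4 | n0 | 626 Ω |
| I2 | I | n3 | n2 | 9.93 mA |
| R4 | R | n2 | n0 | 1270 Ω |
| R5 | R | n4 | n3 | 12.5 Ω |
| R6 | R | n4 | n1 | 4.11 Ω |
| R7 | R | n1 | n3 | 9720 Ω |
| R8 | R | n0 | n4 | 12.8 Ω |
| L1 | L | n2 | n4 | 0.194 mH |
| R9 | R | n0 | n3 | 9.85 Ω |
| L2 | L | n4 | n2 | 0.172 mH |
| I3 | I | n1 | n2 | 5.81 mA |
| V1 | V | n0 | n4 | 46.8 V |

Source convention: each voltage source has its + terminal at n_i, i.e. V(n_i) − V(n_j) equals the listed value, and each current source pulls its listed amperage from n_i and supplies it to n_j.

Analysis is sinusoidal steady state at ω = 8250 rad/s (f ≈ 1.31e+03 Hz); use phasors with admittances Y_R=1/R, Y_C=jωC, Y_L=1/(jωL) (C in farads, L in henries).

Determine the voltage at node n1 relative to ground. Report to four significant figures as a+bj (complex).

MNA unknowns: 4 node voltages V₁..V_4 plus 1 source current (V1)
I1: z[0]−=0.013, z[2]+=0.013
R1: Y=0.008130+0.000j on G[4,3]
R2: Y=0.01898+0.000j on G[1,2]
C1: Y=0.000+0.001064j on G[0,1]
R3: Y=0.001597+0.000j on G[4,0]
I2: z[3]−=0.00993, z[2]+=0.00993
R4: Y=0.0007874+0.000j on G[2,0]
R5: Y=0.08000+0.000j on G[4,3]
R6: Y=0.2433+0.000j on G[4,1]
R7: Y=0.0001029+0.000j on G[1,3]
R8: Y=0.07812+0.000j on G[0,4]
L1: Y=0.000-0.6248j on G[2,4]
R9: Y=0.1015+0.000j on G[0,3]
L2: Y=0.000-0.7047j on G[4,2]
I3: z[1]−=0.00581, z[2]+=0.00581
V1: row V0−V4=46.8, i_V1 at 0,4
solve → V1=-46.81+0.1934j, V2=-46.80+0.04920j, V3=-21.81+0.0001049j, V4=-46.80+0.000j
aux → i_V1=-5.996-0.04977j

-46.81+0.1934j V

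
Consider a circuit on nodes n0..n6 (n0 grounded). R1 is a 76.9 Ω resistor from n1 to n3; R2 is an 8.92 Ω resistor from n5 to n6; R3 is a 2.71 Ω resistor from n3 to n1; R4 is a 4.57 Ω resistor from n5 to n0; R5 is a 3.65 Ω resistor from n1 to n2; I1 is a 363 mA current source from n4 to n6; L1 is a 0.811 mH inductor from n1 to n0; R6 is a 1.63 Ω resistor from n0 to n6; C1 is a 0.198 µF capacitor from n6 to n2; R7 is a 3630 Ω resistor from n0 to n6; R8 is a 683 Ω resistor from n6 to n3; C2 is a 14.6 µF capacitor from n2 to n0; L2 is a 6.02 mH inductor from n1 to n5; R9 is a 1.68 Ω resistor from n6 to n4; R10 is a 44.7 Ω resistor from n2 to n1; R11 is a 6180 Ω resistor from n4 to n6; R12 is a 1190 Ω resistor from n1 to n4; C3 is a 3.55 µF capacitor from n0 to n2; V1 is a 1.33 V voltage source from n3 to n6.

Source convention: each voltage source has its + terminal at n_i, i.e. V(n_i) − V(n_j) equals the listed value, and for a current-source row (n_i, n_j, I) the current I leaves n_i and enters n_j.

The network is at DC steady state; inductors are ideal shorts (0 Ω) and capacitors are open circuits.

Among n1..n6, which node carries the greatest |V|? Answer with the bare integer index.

4

Element admittances at DC:
  Y(R1) = 0.01300 S between n1,n3
  Y(R2) = 0.1121 S between n5,n6
  Y(R3) = 0.3690 S between n3,n1
  Y(R4) = 0.2188 S between n5,n0
  Y(R5) = 0.2740 S between n1,n2
  I1: injects 0.363 A into n6 (from n4)
  L1: short n1↔n0 (DC inductor)
  Y(R6) = 0.6135 S between n0,n6
  Y(C1) = 0.000 S between n6,n2
  Y(R7) = 0.0002755 S between n0,n6
  Y(R8) = 0.001464 S between n6,n3
  Y(C2) = 0.000 S between n2,n0
  L2: short n1↔n5 (DC inductor)
  Y(R9) = 0.5952 S between n6,n4
  Y(R10) = 0.02237 S between n2,n1
  Y(R11) = 0.0001618 S between n4,n6
  Y(R12) = 0.0008403 S between n1,n4
  Y(C3) = 0.000 S between n0,n2
  V1: constraint V(n3)−V(n6) = 1.33
Assemble and solve the 9×9 MNA system:
  V(n1)=0.000  V(n2)=0.000  V(n3)=0.8722  V(n4)=-1.066  V(n5)=0.000  V(n6)=-0.4578
  i(L1)=0.2810  i(L2)=0.05132  i(V1)=-0.3351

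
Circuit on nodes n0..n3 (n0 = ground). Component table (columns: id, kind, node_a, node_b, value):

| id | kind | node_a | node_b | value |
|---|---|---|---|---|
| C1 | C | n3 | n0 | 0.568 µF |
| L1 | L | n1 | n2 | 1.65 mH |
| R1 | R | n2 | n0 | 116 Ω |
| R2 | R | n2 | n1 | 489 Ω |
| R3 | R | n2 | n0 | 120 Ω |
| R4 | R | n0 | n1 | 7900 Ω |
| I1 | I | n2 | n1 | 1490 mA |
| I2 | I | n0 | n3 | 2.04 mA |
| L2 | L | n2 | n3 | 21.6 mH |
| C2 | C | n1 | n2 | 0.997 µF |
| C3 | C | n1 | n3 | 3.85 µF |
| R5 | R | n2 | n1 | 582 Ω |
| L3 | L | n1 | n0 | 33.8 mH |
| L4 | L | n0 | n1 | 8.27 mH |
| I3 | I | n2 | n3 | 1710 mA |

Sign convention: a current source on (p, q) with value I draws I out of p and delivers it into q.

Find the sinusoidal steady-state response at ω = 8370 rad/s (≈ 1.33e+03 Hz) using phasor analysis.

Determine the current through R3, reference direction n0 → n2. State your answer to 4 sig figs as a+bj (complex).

MNA unknowns: 3 node voltages V₁..V_3
C1: Y=0.000+0.004754j on G[3,0]
L1: Y=0.000-0.07241j on G[1,2]
R1: Y=0.008621+0.000j on G[2,0]
R2: Y=0.002045+0.000j on G[2,1]
R3: Y=0.008333+0.000j on G[2,0]
R4: Y=0.0001266+0.000j on G[0,1]
I1: z[2]−=1.49, z[1]+=1.49
I2: z[0]−=0.00204, z[3]+=0.00204
L2: Y=0.000-0.005531j on G[2,3]
C2: Y=0.000+0.008345j on G[1,2]
C3: Y=0.000+0.03222j on G[1,3]
R5: Y=0.001718+0.000j on G[2,1]
L3: Y=0.000-0.003535j on G[1,0]
L4: Y=0.000-0.01445j on G[0,1]
I3: z[2]−=1.71, z[3]+=1.71
solve → V1=-24.02+21.84j, V2=-30.85-20.26j, V3=-19.19-28.50j

0.2571+0.1688j A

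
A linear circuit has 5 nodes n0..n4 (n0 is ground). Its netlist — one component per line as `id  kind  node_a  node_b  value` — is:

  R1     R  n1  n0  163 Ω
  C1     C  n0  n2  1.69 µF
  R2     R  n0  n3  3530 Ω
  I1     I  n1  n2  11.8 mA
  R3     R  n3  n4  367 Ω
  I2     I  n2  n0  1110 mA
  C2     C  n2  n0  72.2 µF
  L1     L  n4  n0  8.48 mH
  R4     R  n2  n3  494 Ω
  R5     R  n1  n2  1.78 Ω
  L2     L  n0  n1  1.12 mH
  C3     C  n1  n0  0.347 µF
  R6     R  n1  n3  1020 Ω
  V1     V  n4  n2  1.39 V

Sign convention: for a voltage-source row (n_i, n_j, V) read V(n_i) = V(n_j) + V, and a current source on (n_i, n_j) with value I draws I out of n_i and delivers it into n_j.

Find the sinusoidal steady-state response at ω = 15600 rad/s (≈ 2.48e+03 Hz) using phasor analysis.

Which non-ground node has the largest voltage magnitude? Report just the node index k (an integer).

MNA unknowns: 4 node voltages V₁..V_4 plus 1 source current (V1)
R1: Y=0.006135+0.000j on G[1,0]
C1: Y=0.000+0.02636j on G[0,2]
R2: Y=0.0002833+0.000j on G[0,3]
I1: z[1]−=0.0118, z[2]+=0.0118
R3: Y=0.002725+0.000j on G[3,4]
I2: z[2]−=1.11, z[0]+=1.11
C2: Y=0.000+1.126j on G[2,0]
L1: Y=0.000-0.007559j on G[4,0]
R4: Y=0.002024+0.000j on G[2,3]
R5: Y=0.5618+0.000j on G[1,2]
L2: Y=0.000-0.05723j on G[0,1]
C3: Y=0.000+0.005413j on G[1,0]
R6: Y=0.0009804+0.000j on G[1,3]
V1: row V4−V2=1.39, i_V1 at 4,2
solve → V1=-0.1115+0.9926j, V2=-0.001427+1.014j, V3=0.6106+0.9626j, V4=1.389+1.014j
aux → i_V1=-0.009783+0.01036j

4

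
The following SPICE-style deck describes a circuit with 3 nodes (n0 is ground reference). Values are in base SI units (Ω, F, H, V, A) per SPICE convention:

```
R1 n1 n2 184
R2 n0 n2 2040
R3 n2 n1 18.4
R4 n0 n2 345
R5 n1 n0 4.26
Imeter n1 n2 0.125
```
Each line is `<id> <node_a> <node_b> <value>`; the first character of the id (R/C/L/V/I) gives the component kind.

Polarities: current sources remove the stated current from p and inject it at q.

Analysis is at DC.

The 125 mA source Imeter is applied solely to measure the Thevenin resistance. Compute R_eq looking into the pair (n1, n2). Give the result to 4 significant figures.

Element admittances at DC:
  Y(R1) = 0.005435 S between n1,n2
  Y(R2) = 0.0004902 S between n0,n2
  Y(R3) = 0.05435 S between n2,n1
  Y(R4) = 0.002899 S between n0,n2
  Y(R5) = 0.2347 S between n1,n0
  Imeter: injects 0.125 A into n2 (from n1)
Assemble and solve the 2×2 MNA system:
  V(n1)=-0.02818  V(n2)=1.952

R_eq = 15.84 Ω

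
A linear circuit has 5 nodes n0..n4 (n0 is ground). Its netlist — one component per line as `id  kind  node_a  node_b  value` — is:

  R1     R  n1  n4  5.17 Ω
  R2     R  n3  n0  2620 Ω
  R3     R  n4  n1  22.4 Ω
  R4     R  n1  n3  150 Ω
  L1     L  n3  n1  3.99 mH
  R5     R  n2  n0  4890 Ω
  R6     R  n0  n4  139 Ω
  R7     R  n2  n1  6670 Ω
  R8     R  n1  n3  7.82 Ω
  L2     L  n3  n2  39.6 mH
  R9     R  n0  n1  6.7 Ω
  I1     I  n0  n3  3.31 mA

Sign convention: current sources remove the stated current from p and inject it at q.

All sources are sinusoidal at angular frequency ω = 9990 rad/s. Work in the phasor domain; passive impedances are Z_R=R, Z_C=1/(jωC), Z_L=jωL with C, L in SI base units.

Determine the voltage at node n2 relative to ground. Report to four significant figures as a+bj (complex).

Apply KCL at each of the 4 non-ground nodes and solve the resulting linear system.
Node n1: branches {R1, R3, R4, L1, R7, R8, R9} → V_1 = 0.02102-9.873e-06j
Node n2: branches {R5, R7, L2} → V_2 = 0.04450-0.0006191j
Node n3: branches {R2, R4, L1, R8, L2, I1} → V_3 = 0.04458+0.004373j
Node n4: branches {R1, R3, R6} → V_4 = 0.02040-9.584e-06j

0.04450-0.0006191j V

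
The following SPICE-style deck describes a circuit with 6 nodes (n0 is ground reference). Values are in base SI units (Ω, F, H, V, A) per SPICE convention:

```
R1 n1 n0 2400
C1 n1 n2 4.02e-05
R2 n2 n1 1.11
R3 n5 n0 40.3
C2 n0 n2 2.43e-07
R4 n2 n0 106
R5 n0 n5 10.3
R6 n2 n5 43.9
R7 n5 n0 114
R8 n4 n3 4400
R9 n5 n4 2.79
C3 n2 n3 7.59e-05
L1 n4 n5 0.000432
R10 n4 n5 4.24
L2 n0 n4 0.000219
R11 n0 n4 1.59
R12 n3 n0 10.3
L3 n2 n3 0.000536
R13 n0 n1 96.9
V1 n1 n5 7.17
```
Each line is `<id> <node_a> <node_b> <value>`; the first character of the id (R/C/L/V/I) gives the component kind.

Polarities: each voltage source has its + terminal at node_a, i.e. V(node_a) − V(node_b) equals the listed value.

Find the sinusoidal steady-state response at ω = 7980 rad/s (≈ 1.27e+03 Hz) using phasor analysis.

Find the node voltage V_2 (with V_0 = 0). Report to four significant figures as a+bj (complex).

Apply KCL at each of the 5 non-ground nodes and solve the resulting linear system.
Node n1: branches {R1, C1, R2, R13, V1} → V_1 = 6.093-0.6744j
Node n2: branches {C1, R2, C2, R4, R6, C3, L3} → V_2 = 5.371-0.5175j
Node n3: branches {R8, C3, R12, L3} → V_3 = 5.154+0.8313j
Node n4: branches {R8, R9, L1, R10, L2, R11} → V_4 = -0.4219-0.3693j
Node n5: branches {R3, R5, R6, R7, R9, L1, R10, V1} → V_5 = -1.077-0.6744j
Source currents: i(V1)=-0.7656-0.08285j

5.371-0.5175j V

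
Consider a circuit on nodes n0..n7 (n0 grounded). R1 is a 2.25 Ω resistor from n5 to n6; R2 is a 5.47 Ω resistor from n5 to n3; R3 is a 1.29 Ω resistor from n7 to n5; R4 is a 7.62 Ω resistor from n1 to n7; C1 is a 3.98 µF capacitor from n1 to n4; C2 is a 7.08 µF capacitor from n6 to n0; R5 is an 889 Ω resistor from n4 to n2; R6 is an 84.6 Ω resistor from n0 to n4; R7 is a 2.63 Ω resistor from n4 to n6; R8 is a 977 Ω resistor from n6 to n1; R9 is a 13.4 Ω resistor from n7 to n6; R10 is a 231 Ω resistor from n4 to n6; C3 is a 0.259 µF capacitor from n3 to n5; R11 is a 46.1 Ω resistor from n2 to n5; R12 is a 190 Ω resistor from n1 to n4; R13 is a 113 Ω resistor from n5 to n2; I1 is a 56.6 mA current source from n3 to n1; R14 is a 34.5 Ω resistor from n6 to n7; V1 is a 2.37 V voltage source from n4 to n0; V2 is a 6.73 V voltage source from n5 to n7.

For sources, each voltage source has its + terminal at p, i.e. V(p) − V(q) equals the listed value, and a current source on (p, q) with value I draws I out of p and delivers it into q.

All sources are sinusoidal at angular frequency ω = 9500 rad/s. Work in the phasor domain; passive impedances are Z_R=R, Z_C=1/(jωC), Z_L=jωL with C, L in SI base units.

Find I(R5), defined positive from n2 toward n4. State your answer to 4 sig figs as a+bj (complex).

Element admittances at ω=9500 rad/s:
  Y(R1) = 0.4444+0.000j S between n5,n6
  Y(R2) = 0.1828+0.000j S between n5,n3
  Y(R3) = 0.7752+0.000j S between n7,n5
  Y(R4) = 0.1312+0.000j S between n1,n7
  Y(C1) = 0.000+0.03781j S between n1,n4
  Y(C2) = 0.000+0.06726j S between n6,n0
  Y(R5) = 0.001125+0.000j S between n4,n2
  Y(R6) = 0.01182+0.000j S between n0,n4
  Y(R7) = 0.3802+0.000j S between n4,n6
  Y(R8) = 0.001024+0.000j S between n6,n1
  Y(R9) = 0.07463+0.000j S between n7,n6
  Y(R10) = 0.004329+0.000j S between n4,n6
  Y(C3) = 0.000+0.002460j S between n3,n5
  Y(R11) = 0.02169+0.000j S between n2,n5
  Y(R12) = 0.005263+0.000j S between n1,n4
  Y(R13) = 0.008850+0.000j S between n5,n2
  I1: injects 0.0566 A into n1 (from n3)
  Y(R14) = 0.02899+0.000j S between n6,n7
  V1: constraint V(n4)−V(n0) = 2.37
  V2: constraint V(n5)−V(n7) = 6.73
Assemble and solve the 9×9 MNA system:
  V(n1)=-1.761+1.337j  V(n2)=3.896+0.2041j  V(n3)=3.643+0.2158j  V(n4)=2.370+0.000j  V(n5)=3.953+0.2116j  V(n6)=2.544-0.05756j  V(n7)=-2.777+0.2116j
  i(V1)=-0.03189-0.1711j  i(V2)=-5.902-0.1199j

0.001717+0.0002296j A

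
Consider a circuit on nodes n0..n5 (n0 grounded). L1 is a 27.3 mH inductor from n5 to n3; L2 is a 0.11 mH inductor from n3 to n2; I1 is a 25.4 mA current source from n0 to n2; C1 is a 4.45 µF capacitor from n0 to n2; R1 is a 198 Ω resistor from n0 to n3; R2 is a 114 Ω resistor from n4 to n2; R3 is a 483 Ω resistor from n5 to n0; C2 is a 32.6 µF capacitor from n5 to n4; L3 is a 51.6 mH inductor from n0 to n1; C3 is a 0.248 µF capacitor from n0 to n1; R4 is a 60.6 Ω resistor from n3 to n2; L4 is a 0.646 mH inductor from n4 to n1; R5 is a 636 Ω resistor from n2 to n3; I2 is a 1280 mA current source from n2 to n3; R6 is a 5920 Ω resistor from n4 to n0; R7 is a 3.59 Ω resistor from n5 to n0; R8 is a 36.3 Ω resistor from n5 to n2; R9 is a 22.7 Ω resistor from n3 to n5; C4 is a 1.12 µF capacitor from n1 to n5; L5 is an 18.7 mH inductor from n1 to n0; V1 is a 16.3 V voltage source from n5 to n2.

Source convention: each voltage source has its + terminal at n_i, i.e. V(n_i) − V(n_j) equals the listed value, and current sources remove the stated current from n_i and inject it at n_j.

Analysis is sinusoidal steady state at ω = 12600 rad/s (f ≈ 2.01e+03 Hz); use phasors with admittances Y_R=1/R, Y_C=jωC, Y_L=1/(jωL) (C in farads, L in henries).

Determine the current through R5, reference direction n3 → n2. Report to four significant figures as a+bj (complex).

Apply KCL at each of the 5 non-ground nodes and solve the resulting linear system.
Node n1: branches {L3, C3, L4, C4, L5} → V_1 = 0.8988+3.299j
Node n2: branches {L2, I1, C1, R2, R4, R5, I2, R8, V1} → V_2 = -15.38+2.974j
Node n3: branches {L1, L2, R1, R4, R5, I2, R9} → V_3 = -15.03+5.807j
Node n4: branches {R2, C2, L4, R6} → V_4 = 0.9211+3.333j
Node n5: branches {L1, R3, C2, R7, R8, R9, C4, V1} → V_5 = 0.9235+2.974j
Source currents: i(V1)=-1.555-0.6648j

0.0005485+0.004454j A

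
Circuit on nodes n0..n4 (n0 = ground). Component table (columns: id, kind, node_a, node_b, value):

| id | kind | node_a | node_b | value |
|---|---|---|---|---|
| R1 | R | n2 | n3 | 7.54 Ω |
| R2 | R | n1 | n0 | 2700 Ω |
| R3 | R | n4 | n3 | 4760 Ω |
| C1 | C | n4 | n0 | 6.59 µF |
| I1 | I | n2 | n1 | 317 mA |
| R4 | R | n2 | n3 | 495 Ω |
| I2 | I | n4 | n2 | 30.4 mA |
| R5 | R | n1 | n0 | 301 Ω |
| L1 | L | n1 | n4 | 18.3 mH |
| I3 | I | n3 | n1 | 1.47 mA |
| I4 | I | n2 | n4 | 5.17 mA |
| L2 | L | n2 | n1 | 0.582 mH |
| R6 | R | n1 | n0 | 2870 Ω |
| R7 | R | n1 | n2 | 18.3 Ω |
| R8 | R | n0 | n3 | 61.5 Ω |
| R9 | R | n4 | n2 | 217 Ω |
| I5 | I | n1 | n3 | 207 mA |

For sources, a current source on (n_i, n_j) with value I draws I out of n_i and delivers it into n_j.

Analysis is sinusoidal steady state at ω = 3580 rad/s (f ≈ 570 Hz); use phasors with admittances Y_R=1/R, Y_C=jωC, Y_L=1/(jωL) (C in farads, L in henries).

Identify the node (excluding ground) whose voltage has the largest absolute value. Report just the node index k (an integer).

Apply KCL at each of the 4 non-ground nodes and solve the resulting linear system.
Node n1: branches {R2, I1, R5, L1, I3, L2, R6, R7, I5} → V_1 = 0.1505+0.8532j
Node n2: branches {R1, I1, R4, I2, I4, L2, R7, R9} → V_2 = 0.1380+0.6175j
Node n3: branches {R1, R3, R4, I3, R8, I5} → V_3 = 1.482+0.5516j
Node n4: branches {R3, C1, I2, L1, I4, R9} → V_4 = -0.5263+1.047j

3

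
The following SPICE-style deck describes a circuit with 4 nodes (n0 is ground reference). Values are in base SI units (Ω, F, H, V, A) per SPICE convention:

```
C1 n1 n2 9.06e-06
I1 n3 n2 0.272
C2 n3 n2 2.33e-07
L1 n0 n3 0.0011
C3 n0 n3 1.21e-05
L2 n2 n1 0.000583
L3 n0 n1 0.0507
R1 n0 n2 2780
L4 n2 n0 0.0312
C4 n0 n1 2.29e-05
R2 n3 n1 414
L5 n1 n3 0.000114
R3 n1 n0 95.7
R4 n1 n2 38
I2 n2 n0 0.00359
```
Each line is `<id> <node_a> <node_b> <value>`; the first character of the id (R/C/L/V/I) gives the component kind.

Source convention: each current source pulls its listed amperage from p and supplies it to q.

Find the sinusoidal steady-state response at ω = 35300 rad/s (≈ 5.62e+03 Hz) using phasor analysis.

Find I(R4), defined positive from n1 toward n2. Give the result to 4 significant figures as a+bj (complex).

MNA unknowns: 3 node voltages V₁..V_3
C1: Y=0.000+0.3198j on G[1,2]
I1: z[3]−=0.272, z[2]+=0.272
C2: Y=0.000+0.008225j on G[3,2]
L1: Y=0.000-0.02575j on G[0,3]
C3: Y=0.000+0.4271j on G[0,3]
L2: Y=0.000-0.04859j on G[2,1]
L3: Y=0.000-0.0005587j on G[0,1]
R1: Y=0.0003597+0.000j on G[0,2]
L4: Y=0.000-0.0009080j on G[2,0]
C4: Y=0.000+0.8084j on G[0,1]
R2: Y=0.002415+0.000j on G[3,1]
L5: Y=0.000-0.2485j on G[1,3]
R3: Y=0.01045+0.000j on G[1,0]
R4: Y=0.02632+0.000j on G[1,2]
I2: z[2]−=0.00359, z[0]+=0.00359
solve → V1=0.4308-3.114j, V2=0.4667-3.806j, V3=-0.7814+6.279j

-0.0009459+0.01822j A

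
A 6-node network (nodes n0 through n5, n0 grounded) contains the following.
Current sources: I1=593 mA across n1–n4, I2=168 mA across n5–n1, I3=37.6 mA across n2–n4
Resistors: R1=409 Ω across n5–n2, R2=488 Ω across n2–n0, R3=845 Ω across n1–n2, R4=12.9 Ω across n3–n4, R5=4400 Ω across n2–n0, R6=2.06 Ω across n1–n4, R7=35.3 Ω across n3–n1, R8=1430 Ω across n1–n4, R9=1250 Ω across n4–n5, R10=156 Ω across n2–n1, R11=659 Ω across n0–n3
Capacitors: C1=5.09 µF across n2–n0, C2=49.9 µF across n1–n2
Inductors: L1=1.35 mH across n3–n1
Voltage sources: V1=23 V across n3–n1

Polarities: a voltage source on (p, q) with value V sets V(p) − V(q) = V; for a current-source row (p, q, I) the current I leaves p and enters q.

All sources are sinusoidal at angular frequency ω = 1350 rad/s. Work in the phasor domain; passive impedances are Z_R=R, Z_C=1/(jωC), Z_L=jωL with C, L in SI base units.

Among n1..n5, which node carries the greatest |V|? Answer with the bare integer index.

Apply KCL at each of the 5 non-ground nodes and solve the resulting linear system.
Node n1: branches {I1, I2, R3, R6, R7, R8, R10, C2, L1, V1} → V_1 = -1.664+2.204j
Node n2: branches {R1, R2, R3, C1, R5, I3, R10, C2} → V_2 = -1.845+4.100j
Node n3: branches {R4, R7, R11, L1, V1} → V_3 = 21.34+2.204j
Node n4: branches {I1, R4, R6, I3, R8, R9} → V_4 = 2.540+2.206j
Node n5: branches {R1, I2, R9} → V_5 = -52.54+3.633j
Source currents: i(V1)=-2.141+12.62j

5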